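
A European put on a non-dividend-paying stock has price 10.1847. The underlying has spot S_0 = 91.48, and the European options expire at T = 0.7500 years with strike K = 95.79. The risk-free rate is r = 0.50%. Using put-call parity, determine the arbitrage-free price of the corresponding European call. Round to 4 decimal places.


Put-call parity: C - P = S_0 * exp(-qT) - K * exp(-rT).
S_0 * exp(-qT) = 91.4800 * 1.00000000 = 91.48000000
K * exp(-rT) = 95.7900 * 0.99625702 = 95.43146018
C = P + S*exp(-qT) - K*exp(-rT)
C = 10.1847 + 91.48000000 - 95.43146018 = 6.2332

Answer: Call price = 6.2332


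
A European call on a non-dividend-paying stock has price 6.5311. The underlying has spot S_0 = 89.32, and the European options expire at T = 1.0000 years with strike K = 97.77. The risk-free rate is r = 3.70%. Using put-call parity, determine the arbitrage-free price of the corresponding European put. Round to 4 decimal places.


Answer: Put price = 11.4297

Derivation:
Put-call parity: C - P = S_0 * exp(-qT) - K * exp(-rT).
S_0 * exp(-qT) = 89.3200 * 1.00000000 = 89.32000000
K * exp(-rT) = 97.7700 * 0.96367614 = 94.21861575
P = C - S*exp(-qT) + K*exp(-rT)
P = 6.5311 - 89.32000000 + 94.21861575 = 11.4297


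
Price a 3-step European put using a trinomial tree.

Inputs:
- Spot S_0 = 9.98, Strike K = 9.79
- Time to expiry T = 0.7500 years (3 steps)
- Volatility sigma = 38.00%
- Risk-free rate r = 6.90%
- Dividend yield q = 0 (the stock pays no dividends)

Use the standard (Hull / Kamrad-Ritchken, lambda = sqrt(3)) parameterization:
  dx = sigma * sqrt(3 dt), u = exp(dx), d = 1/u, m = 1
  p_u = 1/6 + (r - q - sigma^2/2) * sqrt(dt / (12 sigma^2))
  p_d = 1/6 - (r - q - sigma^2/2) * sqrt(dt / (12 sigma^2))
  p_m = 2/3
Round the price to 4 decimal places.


dt = T/N = 0.250000; dx = sigma*sqrt(3*dt) = 0.329090
u = exp(dx) = 1.389702; d = 1/u = 0.719579
p_u = 0.165451, p_m = 0.666667, p_d = 0.167882
Discount per step: exp(-r*dt) = 0.982898
Stock lattice S(k, j) with j the centered position index:
  k=0: S(0,+0) = 9.9800
  k=1: S(1,-1) = 7.1814; S(1,+0) = 9.9800; S(1,+1) = 13.8692
  k=2: S(2,-2) = 5.1676; S(2,-1) = 7.1814; S(2,+0) = 9.9800; S(2,+1) = 13.8692; S(2,+2) = 19.2741
  k=3: S(3,-3) = 3.7185; S(3,-2) = 5.1676; S(3,-1) = 7.1814; S(3,+0) = 9.9800; S(3,+1) = 13.8692; S(3,+2) = 19.2741; S(3,+3) = 26.7853
Terminal payoffs V(N, j) = max(K - S_T, 0):
  V(3,-3) = 6.071523; V(3,-2) = 4.622424; V(3,-1) = 2.608607; V(3,+0) = 0.000000; V(3,+1) = 0.000000; V(3,+2) = 0.000000; V(3,+3) = 0.000000
Backward induction: V(k, j) = exp(-r*dt) * [p_u * V(k+1, j+1) + p_m * V(k+1, j) + p_d * V(k+1, j-1)]
  V(2,-2) = exp(-r*dt) * [p_u*2.608607 + p_m*4.622424 + p_d*6.071523] = 4.454998
  V(2,-1) = exp(-r*dt) * [p_u*0.000000 + p_m*2.608607 + p_d*4.622424] = 2.472080
  V(2,+0) = exp(-r*dt) * [p_u*0.000000 + p_m*0.000000 + p_d*2.608607] = 0.430449
  V(2,+1) = exp(-r*dt) * [p_u*0.000000 + p_m*0.000000 + p_d*0.000000] = 0.000000
  V(2,+2) = exp(-r*dt) * [p_u*0.000000 + p_m*0.000000 + p_d*0.000000] = 0.000000
  V(1,-1) = exp(-r*dt) * [p_u*0.430449 + p_m*2.472080 + p_d*4.454998] = 2.424992
  V(1,+0) = exp(-r*dt) * [p_u*0.000000 + p_m*0.430449 + p_d*2.472080] = 0.689979
  V(1,+1) = exp(-r*dt) * [p_u*0.000000 + p_m*0.000000 + p_d*0.430449] = 0.071029
  V(0,+0) = exp(-r*dt) * [p_u*0.071029 + p_m*0.689979 + p_d*2.424992] = 0.863820

Answer: Price = V(0,0) = 0.8638


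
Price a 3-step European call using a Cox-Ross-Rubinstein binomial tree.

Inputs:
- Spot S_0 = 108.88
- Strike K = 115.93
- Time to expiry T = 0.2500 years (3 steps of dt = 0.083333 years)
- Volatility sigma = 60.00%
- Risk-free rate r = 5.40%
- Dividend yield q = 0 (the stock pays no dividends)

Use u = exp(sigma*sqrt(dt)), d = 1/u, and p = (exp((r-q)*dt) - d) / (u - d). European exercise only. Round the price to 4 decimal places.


dt = T/N = 0.083333
u = exp(sigma*sqrt(dt)) = 1.189110; d = 1/u = 0.840965
p = (exp((r-q)*dt) - d) / (u - d) = 0.469761
Discount per step: exp(-r*dt) = 0.995510
Stock lattice S(k, i) with i counting down-moves:
  k=0: S(0,0) = 108.8800
  k=1: S(1,0) = 129.4703; S(1,1) = 91.5643
  k=2: S(2,0) = 153.9544; S(2,1) = 108.8800; S(2,2) = 77.0024
  k=3: S(3,0) = 183.0687; S(3,1) = 129.4703; S(3,2) = 91.5643; S(3,3) = 64.7563
Terminal payoffs V(N, i) = max(S_T - K, 0):
  V(3,0) = 67.138720; V(3,1) = 13.540291; V(3,2) = 0.000000; V(3,3) = 0.000000
Backward induction: V(k, i) = exp(-r*dt) * [p * V(k+1, i) + (1-p) * V(k+1, i+1)].
  V(2,0) = exp(-r*dt) * [p*67.138720 + (1-p)*13.540291] = 38.544923
  V(2,1) = exp(-r*dt) * [p*13.540291 + (1-p)*0.000000] = 6.332148
  V(2,2) = exp(-r*dt) * [p*0.000000 + (1-p)*0.000000] = 0.000000
  V(1,0) = exp(-r*dt) * [p*38.544923 + (1-p)*6.332148] = 21.368094
  V(1,1) = exp(-r*dt) * [p*6.332148 + (1-p)*0.000000] = 2.961243
  V(0,0) = exp(-r*dt) * [p*21.368094 + (1-p)*2.961243] = 11.555953

Answer: Price = V(0,0) = 11.5560


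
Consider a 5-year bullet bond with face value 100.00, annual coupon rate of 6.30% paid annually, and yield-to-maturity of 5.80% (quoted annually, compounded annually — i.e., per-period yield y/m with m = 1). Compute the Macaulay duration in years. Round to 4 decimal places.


Coupon per period c = face * coupon_rate / m = 6.300000
Periods per year m = 1; per-period yield y/m = 0.058000
Number of cashflows N = 5
Cashflows (t years, CF_t, discount factor 1/(1+y/m)^(m*t), PV):
  t = 1.0000: CF_t = 6.300000, DF = 0.945180, PV = 5.954631
  t = 2.0000: CF_t = 6.300000, DF = 0.893364, PV = 5.628196
  t = 3.0000: CF_t = 6.300000, DF = 0.844390, PV = 5.319656
  t = 4.0000: CF_t = 6.300000, DF = 0.798100, PV = 5.028030
  t = 5.0000: CF_t = 106.300000, DF = 0.754348, PV = 80.187177
Price P = sum_t PV_t = 102.117691
Macaulay numerator sum_t t * PV_t:
  t * PV_t at t = 1.0000: 5.954631
  t * PV_t at t = 2.0000: 11.256392
  t * PV_t at t = 3.0000: 15.958968
  t * PV_t at t = 4.0000: 20.112121
  t * PV_t at t = 5.0000: 400.935887
Macaulay duration D = (sum_t t * PV_t) / P = 454.217999 / 102.117691 = 4.447985

Answer: Macaulay duration = 4.4480 years


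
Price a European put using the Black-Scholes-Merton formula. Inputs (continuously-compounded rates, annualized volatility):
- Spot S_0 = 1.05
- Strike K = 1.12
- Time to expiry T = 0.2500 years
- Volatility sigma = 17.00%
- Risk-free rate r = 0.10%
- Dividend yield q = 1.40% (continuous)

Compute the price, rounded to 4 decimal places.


Answer: Price = 0.0845

Derivation:
d1 = (ln(S/K) + (r - q + 0.5*sigma^2) * T) / (sigma * sqrt(T)) = -0.75501201
d2 = d1 - sigma * sqrt(T) = -0.84001201
exp(-rT) = 0.99975003; exp(-qT) = 0.99650612
P = K * exp(-rT) * N(-d2) - S_0 * exp(-qT) * N(-d1)
N(-d1) = 0.77487911; N(-d2) = 0.79954917
P = 1.1200 * 0.99975003 * 0.79954917 - 1.0500 * 0.99650612 * 0.77487911 = 0.0845


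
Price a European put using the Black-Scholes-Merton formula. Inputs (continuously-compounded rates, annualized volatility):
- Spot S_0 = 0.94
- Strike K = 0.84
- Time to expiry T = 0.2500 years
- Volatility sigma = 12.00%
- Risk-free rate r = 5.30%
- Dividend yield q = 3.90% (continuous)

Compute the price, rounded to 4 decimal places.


d1 = (ln(S/K) + (r - q + 0.5*sigma^2) * T) / (sigma * sqrt(T)) = 1.96296639
d2 = d1 - sigma * sqrt(T) = 1.90296639
exp(-rT) = 0.98683739; exp(-qT) = 0.99029738
P = K * exp(-rT) * N(-d2) - S_0 * exp(-qT) * N(-d1)
N(-d1) = 0.02482504; N(-d2) = 0.02852247
P = 0.8400 * 0.98683739 * 0.02852247 - 0.9400 * 0.99029738 * 0.02482504 = 0.0005

Answer: Price = 0.0005


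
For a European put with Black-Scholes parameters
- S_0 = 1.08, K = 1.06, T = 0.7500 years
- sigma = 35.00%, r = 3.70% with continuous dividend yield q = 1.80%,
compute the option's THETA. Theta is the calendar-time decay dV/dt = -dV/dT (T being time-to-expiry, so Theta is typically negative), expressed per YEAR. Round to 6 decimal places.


Answer: Theta = -0.070932

Derivation:
d1 = 0.2602352992; d2 = -0.0428735922
phi(d1) = 0.3856597640; exp(-qT) = 0.9865907163; exp(-rT) = 0.9726314943
Theta = -S*exp(-qT)*phi(d1)*sigma/(2*sqrt(T)) + r*K*exp(-rT)*N(-d2) - q*S*exp(-qT)*N(-d1)
N(-d1) = 0.3973411386; N(-d2) = 0.5170988501; sqrt(T) = 0.8660254038
Term 1 = -1.0800 * 0.9865907163 * 0.3856597640 * 0.3500 / (2 * 0.8660254038) = -0.0830371678
Term 2 = 0.0370 * 1.0600 * 0.9726314943 * 0.5170988501 = 0.0197255667
Term 3 = -0.0180 * 1.0800 * 0.9865907163 * 0.3973411386 = -0.0076207342
Theta = -0.0830371678 + (0.0197255667) + (-0.0076207342) = -0.070932


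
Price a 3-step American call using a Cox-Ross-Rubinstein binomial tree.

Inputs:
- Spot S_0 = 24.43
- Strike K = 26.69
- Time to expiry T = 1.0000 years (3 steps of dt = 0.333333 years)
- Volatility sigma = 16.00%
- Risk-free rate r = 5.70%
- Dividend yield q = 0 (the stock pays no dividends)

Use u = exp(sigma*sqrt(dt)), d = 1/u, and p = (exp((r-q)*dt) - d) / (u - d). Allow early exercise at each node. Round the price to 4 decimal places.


dt = T/N = 0.333333
u = exp(sigma*sqrt(dt)) = 1.096777; d = 1/u = 0.911762
p = (exp((r-q)*dt) - d) / (u - d) = 0.580599
Discount per step: exp(-r*dt) = 0.981179
Stock lattice S(k, i) with i counting down-moves:
  k=0: S(0,0) = 24.4300
  k=1: S(1,0) = 26.7943; S(1,1) = 22.2744
  k=2: S(2,0) = 29.3873; S(2,1) = 24.4300; S(2,2) = 20.3089
  k=3: S(3,0) = 32.2314; S(3,1) = 26.7943; S(3,2) = 22.2744; S(3,3) = 18.5169
Terminal payoffs V(N, i) = max(S_T - K, 0):
  V(3,0) = 5.541364; V(3,1) = 0.104267; V(3,2) = 0.000000; V(3,3) = 0.000000
Backward induction: V(k, i) = exp(-r*dt) * [p * V(k+1, i) + (1-p) * V(k+1, i+1)]; then take max(V_cont, immediate exercise) for American.
  V(2,0) = exp(-r*dt) * [p*5.541364 + (1-p)*0.104267] = 3.199663; exercise = 2.697340; V(2,0) = max -> 3.199663
  V(2,1) = exp(-r*dt) * [p*0.104267 + (1-p)*0.000000] = 0.059398; exercise = 0.000000; V(2,1) = max -> 0.059398
  V(2,2) = exp(-r*dt) * [p*0.000000 + (1-p)*0.000000] = 0.000000; exercise = 0.000000; V(2,2) = max -> 0.000000
  V(1,0) = exp(-r*dt) * [p*3.199663 + (1-p)*0.059398] = 1.847199; exercise = 0.104267; V(1,0) = max -> 1.847199
  V(1,1) = exp(-r*dt) * [p*0.059398 + (1-p)*0.000000] = 0.033837; exercise = 0.000000; V(1,1) = max -> 0.033837
  V(0,0) = exp(-r*dt) * [p*1.847199 + (1-p)*0.033837] = 1.066221; exercise = 0.000000; V(0,0) = max -> 1.066221

Answer: Price = V(0,0) = 1.0662


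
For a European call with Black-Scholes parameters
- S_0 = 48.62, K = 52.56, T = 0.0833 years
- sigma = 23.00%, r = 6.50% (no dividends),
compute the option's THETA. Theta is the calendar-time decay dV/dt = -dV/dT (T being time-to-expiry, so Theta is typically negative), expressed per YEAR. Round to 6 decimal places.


d1 = -1.0590614878; d2 = -1.1254434884
phi(d1) = 0.2276959368; exp(-qT) = 1.0000000000; exp(-rT) = 0.9946001320
Theta = -S*exp(-qT)*phi(d1)*sigma/(2*sqrt(T)) - r*K*exp(-rT)*N(d2) + q*S*exp(-qT)*N(d1)
N(d1) = 0.1447858889; N(d2) = 0.1302005758; sqrt(T) = 0.2886173938
Term 1 = -48.6200 * 1.0000000000 * 0.2276959368 * 0.2300 / (2 * 0.2886173938) = -4.4110865068
Term 2 = -0.0650 * 52.5600 * 0.9946001320 * 0.1302005758 = -0.4424152927
Term 3 = 0 (no dividend yield, q = 0)
Theta = -4.4110865068 + (-0.4424152927) + (0.0000000000) = -4.853502

Answer: Theta = -4.853502


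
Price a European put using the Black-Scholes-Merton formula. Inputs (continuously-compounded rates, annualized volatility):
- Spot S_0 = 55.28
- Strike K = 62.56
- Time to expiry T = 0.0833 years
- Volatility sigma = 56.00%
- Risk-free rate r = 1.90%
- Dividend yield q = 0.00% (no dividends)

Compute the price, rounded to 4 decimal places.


d1 = (ln(S/K) + (r - q + 0.5*sigma^2) * T) / (sigma * sqrt(T)) = -0.67483543
d2 = d1 - sigma * sqrt(T) = -0.83646117
exp(-rT) = 0.99841855; exp(-qT) = 1.00000000
P = K * exp(-rT) * N(-d2) - S_0 * exp(-qT) * N(-d1)
N(-d1) = 0.75010984; N(-d2) = 0.79855225
P = 62.5600 * 0.99841855 * 0.79855225 - 55.2800 * 1.00000000 * 0.75010984 = 8.4124

Answer: Price = 8.4124


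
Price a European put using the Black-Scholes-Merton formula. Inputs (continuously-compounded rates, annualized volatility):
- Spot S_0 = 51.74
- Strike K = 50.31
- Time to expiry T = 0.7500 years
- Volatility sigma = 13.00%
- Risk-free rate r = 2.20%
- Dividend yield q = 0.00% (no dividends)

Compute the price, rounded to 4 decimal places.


Answer: Price = 1.3206

Derivation:
d1 = (ln(S/K) + (r - q + 0.5*sigma^2) * T) / (sigma * sqrt(T)) = 0.45179712
d2 = d1 - sigma * sqrt(T) = 0.33921382
exp(-rT) = 0.98363538; exp(-qT) = 1.00000000
P = K * exp(-rT) * N(-d2) - S_0 * exp(-qT) * N(-d1)
N(-d1) = 0.32570757; N(-d2) = 0.36722433
P = 50.3100 * 0.98363538 * 0.36722433 - 51.7400 * 1.00000000 * 0.32570757 = 1.3206


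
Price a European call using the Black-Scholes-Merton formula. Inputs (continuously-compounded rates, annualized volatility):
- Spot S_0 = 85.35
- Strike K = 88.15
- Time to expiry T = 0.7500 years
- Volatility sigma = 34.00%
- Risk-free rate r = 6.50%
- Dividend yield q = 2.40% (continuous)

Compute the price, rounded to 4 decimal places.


Answer: Price = 9.7551

Derivation:
d1 = (ln(S/K) + (r - q + 0.5*sigma^2) * T) / (sigma * sqrt(T)) = 0.14203000
d2 = d1 - sigma * sqrt(T) = -0.15241864
exp(-rT) = 0.95241920; exp(-qT) = 0.98216103
C = S_0 * exp(-qT) * N(d1) - K * exp(-rT) * N(d2)
N(d1) = 0.55647185; N(d2) = 0.43942838
C = 85.3500 * 0.98216103 * 0.55647185 - 88.1500 * 0.95241920 * 0.43942838 = 9.7551


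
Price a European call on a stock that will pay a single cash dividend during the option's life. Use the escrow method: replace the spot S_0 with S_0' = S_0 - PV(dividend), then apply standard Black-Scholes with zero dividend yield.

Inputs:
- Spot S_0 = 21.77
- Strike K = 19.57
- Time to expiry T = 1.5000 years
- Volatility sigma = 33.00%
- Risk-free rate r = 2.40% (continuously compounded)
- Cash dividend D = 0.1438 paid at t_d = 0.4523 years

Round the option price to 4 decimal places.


PV(D) = D * exp(-r * t_d) = 0.1438 * 0.98920351 = 0.14224746
S_0' = S_0 - PV(D) = 21.7700 - 0.14224746 = 21.62775254
d1 = (ln(S_0'/K) + (r + sigma^2/2)*T) / (sigma*sqrt(T)) = 0.53852786
d2 = d1 - sigma*sqrt(T) = 0.13436205
exp(-rT) = 0.96464029
N(d1) = 0.70489366; N(d2) = 0.55344186
C = S_0' * N(d1) - K * exp(-rT) * N(d2) = 21.62775254 * 0.70489366 - 19.5700 * 0.96464029 * 0.55344186 = 4.7974

Answer: Price = 4.7974


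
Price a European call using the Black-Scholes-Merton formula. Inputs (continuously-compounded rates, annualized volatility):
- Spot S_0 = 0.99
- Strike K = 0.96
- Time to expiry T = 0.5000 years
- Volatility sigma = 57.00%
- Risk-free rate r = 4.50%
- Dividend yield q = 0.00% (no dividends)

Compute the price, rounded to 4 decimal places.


Answer: Price = 0.1810

Derivation:
d1 = (ln(S/K) + (r - q + 0.5*sigma^2) * T) / (sigma * sqrt(T)) = 0.33369649
d2 = d1 - sigma * sqrt(T) = -0.06935438
exp(-rT) = 0.97775124; exp(-qT) = 1.00000000
C = S_0 * exp(-qT) * N(d1) - K * exp(-rT) * N(d2)
N(d1) = 0.63069570; N(d2) = 0.47235377
C = 0.9900 * 1.00000000 * 0.63069570 - 0.9600 * 0.97775124 * 0.47235377 = 0.1810


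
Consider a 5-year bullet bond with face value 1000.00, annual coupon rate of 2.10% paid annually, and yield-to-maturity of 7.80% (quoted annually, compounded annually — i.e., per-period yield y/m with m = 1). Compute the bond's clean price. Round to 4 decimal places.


Answer: Price = 771.2108

Derivation:
Coupon per period c = face * coupon_rate / m = 21.000000
Periods per year m = 1; per-period yield y/m = 0.078000
Number of cashflows N = 5
Cashflows (t years, CF_t, discount factor 1/(1+y/m)^(m*t), PV):
  t = 1.0000: CF_t = 21.000000, DF = 0.927644, PV = 19.480519
  t = 2.0000: CF_t = 21.000000, DF = 0.860523, PV = 18.070983
  t = 3.0000: CF_t = 21.000000, DF = 0.798259, PV = 16.763435
  t = 4.0000: CF_t = 21.000000, DF = 0.740500, PV = 15.550496
  t = 5.0000: CF_t = 1021.000000, DF = 0.686920, PV = 701.345376
Price P = sum_t PV_t = 771.210809


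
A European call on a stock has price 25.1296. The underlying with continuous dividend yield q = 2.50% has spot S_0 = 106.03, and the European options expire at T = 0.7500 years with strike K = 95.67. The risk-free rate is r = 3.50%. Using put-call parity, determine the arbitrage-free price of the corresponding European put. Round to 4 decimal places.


Put-call parity: C - P = S_0 * exp(-qT) - K * exp(-rT).
S_0 * exp(-qT) = 106.0300 * 0.98142469 = 104.06045964
K * exp(-rT) = 95.6700 * 0.97409154 = 93.19133728
P = C - S*exp(-qT) + K*exp(-rT)
P = 25.1296 - 104.06045964 + 93.19133728 = 14.2605

Answer: Put price = 14.2605


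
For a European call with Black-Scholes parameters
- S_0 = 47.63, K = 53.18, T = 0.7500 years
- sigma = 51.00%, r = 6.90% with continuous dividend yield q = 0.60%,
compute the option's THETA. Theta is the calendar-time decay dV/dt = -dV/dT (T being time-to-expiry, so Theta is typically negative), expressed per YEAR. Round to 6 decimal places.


d1 = 0.0782658946; d2 = -0.3634070614
phi(d1) = 0.3977222792; exp(-qT) = 0.9955101098; exp(-rT) = 0.9495662287
Theta = -S*exp(-qT)*phi(d1)*sigma/(2*sqrt(T)) - r*K*exp(-rT)*N(d2) + q*S*exp(-qT)*N(d1)
N(d1) = 0.5311917268; N(d2) = 0.3581504138; sqrt(T) = 0.8660254038
Term 1 = -47.6300 * 0.9955101098 * 0.3977222792 * 0.5100 / (2 * 0.8660254038) = -5.5528472207
Term 2 = -0.0690 * 53.1800 * 0.9495662287 * 0.3581504138 = -1.2479240127
Term 3 = 0.0060 * 47.6300 * 0.9955101098 * 0.5311917268 = 0.1511223885
Theta = -5.5528472207 + (-1.2479240127) + (0.1511223885) = -6.649649

Answer: Theta = -6.649649


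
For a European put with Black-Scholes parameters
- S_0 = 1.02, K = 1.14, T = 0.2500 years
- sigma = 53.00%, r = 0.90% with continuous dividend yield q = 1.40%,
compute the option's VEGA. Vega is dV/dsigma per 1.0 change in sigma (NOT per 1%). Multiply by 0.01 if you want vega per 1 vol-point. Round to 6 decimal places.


Answer: Vega = 0.194291

Derivation:
d1 = -0.2919363589; d2 = -0.5569363589
phi(d1) = 0.3822991155; exp(-qT) = 0.9965061179; exp(-rT) = 0.9977525294
Vega = S * exp(-qT) * phi(d1) * sqrt(T) = 1.0200 * 0.9965061179 * 0.3822991155 * 0.5000000000 = 0.194291


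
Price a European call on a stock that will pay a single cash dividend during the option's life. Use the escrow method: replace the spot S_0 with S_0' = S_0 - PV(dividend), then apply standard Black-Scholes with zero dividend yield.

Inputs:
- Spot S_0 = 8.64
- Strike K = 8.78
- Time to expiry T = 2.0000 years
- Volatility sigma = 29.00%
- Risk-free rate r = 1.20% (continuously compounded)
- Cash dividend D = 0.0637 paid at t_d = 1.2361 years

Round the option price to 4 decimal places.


PV(D) = D * exp(-r * t_d) = 0.0637 * 0.98527627 = 0.06276210
S_0' = S_0 - PV(D) = 8.6400 - 0.06276210 = 8.57723790
d1 = (ln(S_0'/K) + (r + sigma^2/2)*T) / (sigma*sqrt(T)) = 0.20661058
d2 = d1 - sigma*sqrt(T) = -0.20351135
exp(-rT) = 0.97628571
N(d1) = 0.58184300; N(d2) = 0.41936769
C = S_0' * N(d1) - K * exp(-rT) * N(d2) = 8.57723790 * 0.58184300 - 8.7800 * 0.97628571 * 0.41936769 = 1.3959

Answer: Price = 1.3959


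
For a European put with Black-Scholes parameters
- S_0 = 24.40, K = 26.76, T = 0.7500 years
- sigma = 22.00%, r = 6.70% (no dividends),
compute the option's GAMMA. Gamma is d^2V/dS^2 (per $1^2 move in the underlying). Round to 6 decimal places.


Answer: Gamma = 0.085142

Derivation:
d1 = -0.1255742240; d2 = -0.3160998128
phi(d1) = 0.3958092103; exp(-qT) = 1.0000000000; exp(-rT) = 0.9509916469
Gamma = exp(-qT) * phi(d1) / (S * sigma * sqrt(T)) = 1.0000000000 * 0.3958092103 / (24.4000 * 0.2200 * 0.8660254038) = 0.085142


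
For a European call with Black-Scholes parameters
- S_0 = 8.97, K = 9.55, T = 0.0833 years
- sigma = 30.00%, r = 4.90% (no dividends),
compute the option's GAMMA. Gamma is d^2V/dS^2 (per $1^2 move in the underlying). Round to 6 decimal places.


d1 = -0.6331944367; d2 = -0.7197796548
phi(d1) = 0.3264736198; exp(-qT) = 1.0000000000; exp(-rT) = 0.9959266188
Gamma = exp(-qT) * phi(d1) / (S * sigma * sqrt(T)) = 1.0000000000 * 0.3264736198 / (8.9700 * 0.3000 * 0.2886173938) = 0.420351

Answer: Gamma = 0.420351


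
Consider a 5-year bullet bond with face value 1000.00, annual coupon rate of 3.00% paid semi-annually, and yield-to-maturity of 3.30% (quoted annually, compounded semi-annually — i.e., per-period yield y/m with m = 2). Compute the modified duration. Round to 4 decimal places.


Answer: Modified duration = 4.6016

Derivation:
Coupon per period c = face * coupon_rate / m = 15.000000
Periods per year m = 2; per-period yield y/m = 0.016500
Number of cashflows N = 10
Cashflows (t years, CF_t, discount factor 1/(1+y/m)^(m*t), PV):
  t = 0.5000: CF_t = 15.000000, DF = 0.983768, PV = 14.756517
  t = 1.0000: CF_t = 15.000000, DF = 0.967799, PV = 14.516987
  t = 1.5000: CF_t = 15.000000, DF = 0.952090, PV = 14.281345
  t = 2.0000: CF_t = 15.000000, DF = 0.936635, PV = 14.049528
  t = 2.5000: CF_t = 15.000000, DF = 0.921432, PV = 13.821473
  t = 3.0000: CF_t = 15.000000, DF = 0.906475, PV = 13.597121
  t = 3.5000: CF_t = 15.000000, DF = 0.891761, PV = 13.376410
  t = 4.0000: CF_t = 15.000000, DF = 0.877285, PV = 13.159282
  t = 4.5000: CF_t = 15.000000, DF = 0.863045, PV = 12.945678
  t = 5.0000: CF_t = 1015.000000, DF = 0.849036, PV = 861.771669
Price P = sum_t PV_t = 986.276012
First compute Macaulay numerator sum_t t * PV_t:
  t * PV_t at t = 0.5000: 7.378259
  t * PV_t at t = 1.0000: 14.516987
  t * PV_t at t = 1.5000: 21.422017
  t * PV_t at t = 2.0000: 28.099056
  t * PV_t at t = 2.5000: 34.553684
  t * PV_t at t = 3.0000: 40.791363
  t * PV_t at t = 3.5000: 46.817436
  t * PV_t at t = 4.0000: 52.637128
  t * PV_t at t = 4.5000: 58.255553
  t * PV_t at t = 5.0000: 4308.858346
Macaulay duration D = 4613.329828 / 986.276012 = 4.677524
Modified duration = D / (1 + y/m) = 4.677524 / (1 + 0.016500) = 4.601598


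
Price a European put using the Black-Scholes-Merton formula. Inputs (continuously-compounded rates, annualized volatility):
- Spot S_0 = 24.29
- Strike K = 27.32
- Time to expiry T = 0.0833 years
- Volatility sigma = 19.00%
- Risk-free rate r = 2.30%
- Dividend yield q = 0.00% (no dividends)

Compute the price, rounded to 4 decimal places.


Answer: Price = 2.9866

Derivation:
d1 = (ln(S/K) + (r - q + 0.5*sigma^2) * T) / (sigma * sqrt(T)) = -2.08133545
d2 = d1 - sigma * sqrt(T) = -2.13617276
exp(-rT) = 0.99808593; exp(-qT) = 1.00000000
P = K * exp(-rT) * N(-d2) - S_0 * exp(-qT) * N(-d1)
N(-d1) = 0.98129839; N(-d2) = 0.98366733
P = 27.3200 * 0.99808593 * 0.98366733 - 24.2900 * 1.00000000 * 0.98129839 = 2.9866


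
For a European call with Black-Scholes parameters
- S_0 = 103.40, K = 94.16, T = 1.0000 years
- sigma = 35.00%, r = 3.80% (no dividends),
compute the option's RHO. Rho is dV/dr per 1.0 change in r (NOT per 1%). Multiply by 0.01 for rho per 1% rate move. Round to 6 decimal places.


d1 = 0.5510271403; d2 = 0.2010271403
phi(d1) = 0.3427499906; exp(-qT) = 1.0000000000; exp(-rT) = 0.9627129409
N(d2) = 0.5796613238
Rho = K*T*exp(-rT)*N(d2) = 94.1600 * 1.0000 * 0.9627129409 * 0.5796613238 = 52.545749

Answer: Rho = 52.545749


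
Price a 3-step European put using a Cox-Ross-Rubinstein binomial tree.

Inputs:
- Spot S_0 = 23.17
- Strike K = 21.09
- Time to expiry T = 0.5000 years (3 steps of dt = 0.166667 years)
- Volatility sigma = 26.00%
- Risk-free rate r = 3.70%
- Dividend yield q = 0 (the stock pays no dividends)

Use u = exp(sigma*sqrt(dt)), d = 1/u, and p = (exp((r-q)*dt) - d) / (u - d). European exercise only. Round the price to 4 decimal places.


dt = T/N = 0.166667
u = exp(sigma*sqrt(dt)) = 1.111983; d = 1/u = 0.899295
p = (exp((r-q)*dt) - d) / (u - d) = 0.502572
Discount per step: exp(-r*dt) = 0.993852
Stock lattice S(k, i) with i counting down-moves:
  k=0: S(0,0) = 23.1700
  k=1: S(1,0) = 25.7646; S(1,1) = 20.8367
  k=2: S(2,0) = 28.6498; S(2,1) = 23.1700; S(2,2) = 18.7383
  k=3: S(3,0) = 31.8581; S(3,1) = 25.7646; S(3,2) = 20.8367; S(3,3) = 16.8512
Terminal payoffs V(N, i) = max(K - S_T, 0):
  V(3,0) = 0.000000; V(3,1) = 0.000000; V(3,2) = 0.253343; V(3,3) = 4.238753
Backward induction: V(k, i) = exp(-r*dt) * [p * V(k+1, i) + (1-p) * V(k+1, i+1)].
  V(2,0) = exp(-r*dt) * [p*0.000000 + (1-p)*0.000000] = 0.000000
  V(2,1) = exp(-r*dt) * [p*0.000000 + (1-p)*0.253343] = 0.125245
  V(2,2) = exp(-r*dt) * [p*0.253343 + (1-p)*4.238753] = 2.222051
  V(1,0) = exp(-r*dt) * [p*0.000000 + (1-p)*0.125245] = 0.061917
  V(1,1) = exp(-r*dt) * [p*0.125245 + (1-p)*2.222051] = 1.161073
  V(0,0) = exp(-r*dt) * [p*0.061917 + (1-p)*1.161073] = 0.604926

Answer: Price = V(0,0) = 0.6049


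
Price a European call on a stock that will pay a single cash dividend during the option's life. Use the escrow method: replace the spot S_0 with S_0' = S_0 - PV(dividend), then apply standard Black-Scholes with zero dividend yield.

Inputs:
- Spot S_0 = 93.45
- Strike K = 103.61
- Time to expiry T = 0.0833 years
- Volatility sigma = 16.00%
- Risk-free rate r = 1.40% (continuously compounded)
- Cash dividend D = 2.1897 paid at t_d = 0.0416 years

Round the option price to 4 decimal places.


Answer: Price = 0.0044

Derivation:
PV(D) = D * exp(-r * t_d) = 2.1897 * 0.99941777 = 2.18842509
S_0' = S_0 - PV(D) = 93.4500 - 2.18842509 = 91.26157491
d1 = (ln(S_0'/K) + (r + sigma^2/2)*T) / (sigma*sqrt(T)) = -2.69975884
d2 = d1 - sigma*sqrt(T) = -2.74593762
exp(-rT) = 0.99883448
N(d1) = 0.00346949; N(d2) = 0.00301691
C = S_0' * N(d1) - K * exp(-rT) * N(d2) = 91.26157491 * 0.00346949 - 103.6100 * 0.99883448 * 0.00301691 = 0.0044


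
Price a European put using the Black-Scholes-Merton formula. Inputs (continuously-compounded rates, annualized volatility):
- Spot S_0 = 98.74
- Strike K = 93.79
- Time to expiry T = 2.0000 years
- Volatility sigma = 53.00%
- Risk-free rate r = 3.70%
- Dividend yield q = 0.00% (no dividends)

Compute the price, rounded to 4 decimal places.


Answer: Price = 21.6894

Derivation:
d1 = (ln(S/K) + (r - q + 0.5*sigma^2) * T) / (sigma * sqrt(T)) = 0.54211328
d2 = d1 - sigma * sqrt(T) = -0.20741991
exp(-rT) = 0.92867169; exp(-qT) = 1.00000000
P = K * exp(-rT) * N(-d2) - S_0 * exp(-qT) * N(-d1)
N(-d1) = 0.29387024; N(-d2) = 0.58215903
P = 93.7900 * 0.92867169 * 0.58215903 - 98.7400 * 1.00000000 * 0.29387024 = 21.6894


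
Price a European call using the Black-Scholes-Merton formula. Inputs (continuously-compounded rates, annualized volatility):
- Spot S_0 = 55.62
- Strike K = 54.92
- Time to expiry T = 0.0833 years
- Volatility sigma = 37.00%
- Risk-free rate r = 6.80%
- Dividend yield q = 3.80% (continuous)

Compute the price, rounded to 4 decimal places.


d1 = (ln(S/K) + (r - q + 0.5*sigma^2) * T) / (sigma * sqrt(T)) = 0.19539712
d2 = d1 - sigma * sqrt(T) = 0.08860869
exp(-rT) = 0.99435161; exp(-qT) = 0.99683960
C = S_0 * exp(-qT) * N(d1) - K * exp(-rT) * N(d2)
N(d1) = 0.57745896; N(d2) = 0.53530355
C = 55.6200 * 0.99683960 * 0.57745896 - 54.9200 * 0.99435161 * 0.53530355 = 2.7839

Answer: Price = 2.7839


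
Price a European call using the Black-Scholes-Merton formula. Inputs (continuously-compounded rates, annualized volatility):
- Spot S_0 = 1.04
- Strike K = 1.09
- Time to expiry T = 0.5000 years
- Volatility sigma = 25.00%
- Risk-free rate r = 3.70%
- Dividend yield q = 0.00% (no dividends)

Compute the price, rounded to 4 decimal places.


d1 = (ln(S/K) + (r - q + 0.5*sigma^2) * T) / (sigma * sqrt(T)) = -0.07258866
d2 = d1 - sigma * sqrt(T) = -0.24936535
exp(-rT) = 0.98167007; exp(-qT) = 1.00000000
C = S_0 * exp(-qT) * N(d1) - K * exp(-rT) * N(d2)
N(d1) = 0.47106673; N(d2) = 0.40153909
C = 1.0400 * 1.00000000 * 0.47106673 - 1.0900 * 0.98167007 * 0.40153909 = 0.0603

Answer: Price = 0.0603


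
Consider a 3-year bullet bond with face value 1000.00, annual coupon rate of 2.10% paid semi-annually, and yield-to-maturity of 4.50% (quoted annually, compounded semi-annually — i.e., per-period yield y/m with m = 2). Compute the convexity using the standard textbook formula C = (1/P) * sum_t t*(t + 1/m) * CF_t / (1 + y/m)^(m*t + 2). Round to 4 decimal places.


Coupon per period c = face * coupon_rate / m = 10.500000
Periods per year m = 2; per-period yield y/m = 0.022500
Number of cashflows N = 6
Cashflows (t years, CF_t, discount factor 1/(1+y/m)^(m*t), PV):
  t = 0.5000: CF_t = 10.500000, DF = 0.977995, PV = 10.268949
  t = 1.0000: CF_t = 10.500000, DF = 0.956474, PV = 10.042982
  t = 1.5000: CF_t = 10.500000, DF = 0.935427, PV = 9.821987
  t = 2.0000: CF_t = 10.500000, DF = 0.914843, PV = 9.605855
  t = 2.5000: CF_t = 10.500000, DF = 0.894712, PV = 9.394479
  t = 3.0000: CF_t = 1010.500000, DF = 0.875024, PV = 884.212027
Price P = sum_t PV_t = 933.346278
Convexity numerator sum_t t*(t + 1/m) * CF_t / (1+y/m)^(m*t + 2):
  t = 0.5000: term = 4.910993
  t = 1.0000: term = 14.408783
  t = 1.5000: term = 28.183438
  t = 2.0000: term = 45.938774
  t = 2.5000: term = 67.391845
  t = 3.0000: term = 8880.125089
Convexity = (1/P) * sum = 9040.958923 / 933.346278 = 9.686607

Answer: Convexity = 9.6866


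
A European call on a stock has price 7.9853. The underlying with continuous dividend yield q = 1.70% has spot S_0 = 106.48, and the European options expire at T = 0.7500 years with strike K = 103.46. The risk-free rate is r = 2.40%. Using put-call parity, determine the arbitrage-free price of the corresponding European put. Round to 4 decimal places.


Answer: Put price = 4.4687

Derivation:
Put-call parity: C - P = S_0 * exp(-qT) - K * exp(-rT).
S_0 * exp(-qT) = 106.4800 * 0.98733094 = 105.13099816
K * exp(-rT) = 103.4600 * 0.98216103 = 101.61438041
P = C - S*exp(-qT) + K*exp(-rT)
P = 7.9853 - 105.13099816 + 101.61438041 = 4.4687


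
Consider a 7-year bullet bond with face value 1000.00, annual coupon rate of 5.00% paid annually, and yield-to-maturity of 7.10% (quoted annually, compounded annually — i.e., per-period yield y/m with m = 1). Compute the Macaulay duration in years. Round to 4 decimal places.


Answer: Macaulay duration = 6.0093 years

Derivation:
Coupon per period c = face * coupon_rate / m = 50.000000
Periods per year m = 1; per-period yield y/m = 0.071000
Number of cashflows N = 7
Cashflows (t years, CF_t, discount factor 1/(1+y/m)^(m*t), PV):
  t = 1.0000: CF_t = 50.000000, DF = 0.933707, PV = 46.685341
  t = 2.0000: CF_t = 50.000000, DF = 0.871808, PV = 43.590421
  t = 3.0000: CF_t = 50.000000, DF = 0.814013, PV = 40.700673
  t = 4.0000: CF_t = 50.000000, DF = 0.760050, PV = 38.002496
  t = 5.0000: CF_t = 50.000000, DF = 0.709664, PV = 35.483189
  t = 6.0000: CF_t = 50.000000, DF = 0.662618, PV = 33.130896
  t = 7.0000: CF_t = 1050.000000, DF = 0.618691, PV = 649.625409
Price P = sum_t PV_t = 887.218425
Macaulay numerator sum_t t * PV_t:
  t * PV_t at t = 1.0000: 46.685341
  t * PV_t at t = 2.0000: 87.180842
  t * PV_t at t = 3.0000: 122.102019
  t * PV_t at t = 4.0000: 152.009984
  t * PV_t at t = 5.0000: 177.415947
  t * PV_t at t = 6.0000: 198.785375
  t * PV_t at t = 7.0000: 4547.377863
Macaulay duration D = (sum_t t * PV_t) / P = 5331.557371 / 887.218425 = 6.009295


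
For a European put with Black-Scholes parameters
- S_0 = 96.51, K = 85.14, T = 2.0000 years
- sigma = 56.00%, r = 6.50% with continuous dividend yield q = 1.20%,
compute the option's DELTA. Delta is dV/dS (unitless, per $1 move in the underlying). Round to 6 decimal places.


Answer: Delta = -0.239868

Derivation:
d1 = 0.6881028691; d2 = -0.1038567258
phi(d1) = 0.3148429574; exp(-qT) = 0.9762857098; exp(-rT) = 0.8780954309
N(-d1) = 0.2456940019
Delta = -exp(-qT) * N(-d1) = -0.9762857098 * 0.2456940019 = -0.239868


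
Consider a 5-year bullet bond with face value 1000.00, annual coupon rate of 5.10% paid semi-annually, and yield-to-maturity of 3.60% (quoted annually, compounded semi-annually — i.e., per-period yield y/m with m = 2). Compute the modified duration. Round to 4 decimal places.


Coupon per period c = face * coupon_rate / m = 25.500000
Periods per year m = 2; per-period yield y/m = 0.018000
Number of cashflows N = 10
Cashflows (t years, CF_t, discount factor 1/(1+y/m)^(m*t), PV):
  t = 0.5000: CF_t = 25.500000, DF = 0.982318, PV = 25.049116
  t = 1.0000: CF_t = 25.500000, DF = 0.964949, PV = 24.606204
  t = 1.5000: CF_t = 25.500000, DF = 0.947887, PV = 24.171124
  t = 2.0000: CF_t = 25.500000, DF = 0.931127, PV = 23.743737
  t = 2.5000: CF_t = 25.500000, DF = 0.914663, PV = 23.323906
  t = 3.0000: CF_t = 25.500000, DF = 0.898490, PV = 22.911499
  t = 3.5000: CF_t = 25.500000, DF = 0.882603, PV = 22.506385
  t = 4.0000: CF_t = 25.500000, DF = 0.866997, PV = 22.108433
  t = 4.5000: CF_t = 25.500000, DF = 0.851667, PV = 21.717517
  t = 5.0000: CF_t = 1025.500000, DF = 0.836608, PV = 857.941913
Price P = sum_t PV_t = 1068.079834
First compute Macaulay numerator sum_t t * PV_t:
  t * PV_t at t = 0.5000: 12.524558
  t * PV_t at t = 1.0000: 24.606204
  t * PV_t at t = 1.5000: 36.256686
  t * PV_t at t = 2.0000: 47.487473
  t * PV_t at t = 2.5000: 58.309766
  t * PV_t at t = 3.0000: 68.734498
  t * PV_t at t = 3.5000: 78.772346
  t * PV_t at t = 4.0000: 88.433731
  t * PV_t at t = 4.5000: 97.728828
  t * PV_t at t = 5.0000: 4289.709563
Macaulay duration D = 4802.563654 / 1068.079834 = 4.496446
Modified duration = D / (1 + y/m) = 4.496446 / (1 + 0.018000) = 4.416941

Answer: Modified duration = 4.4169


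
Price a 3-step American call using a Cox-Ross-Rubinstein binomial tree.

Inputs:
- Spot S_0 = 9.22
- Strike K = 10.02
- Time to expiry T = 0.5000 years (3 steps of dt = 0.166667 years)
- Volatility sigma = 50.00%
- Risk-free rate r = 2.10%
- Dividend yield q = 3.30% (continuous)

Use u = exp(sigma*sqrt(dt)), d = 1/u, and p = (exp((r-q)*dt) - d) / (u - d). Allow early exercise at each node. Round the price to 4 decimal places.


Answer: Price = V(0,0) = 1.0340

Derivation:
dt = T/N = 0.166667
u = exp(sigma*sqrt(dt)) = 1.226450; d = 1/u = 0.815361
p = (exp((r-q)*dt) - d) / (u - d) = 0.444285
Discount per step: exp(-r*dt) = 0.996506
Stock lattice S(k, i) with i counting down-moves:
  k=0: S(0,0) = 9.2200
  k=1: S(1,0) = 11.3079; S(1,1) = 7.5176
  k=2: S(2,0) = 13.8685; S(2,1) = 9.2200; S(2,2) = 6.1296
  k=3: S(3,0) = 17.0091; S(3,1) = 11.3079; S(3,2) = 7.5176; S(3,3) = 4.9978
Terminal payoffs V(N, i) = max(S_T - K, 0):
  V(3,0) = 6.989083; V(3,1) = 1.287873; V(3,2) = 0.000000; V(3,3) = 0.000000
Backward induction: V(k, i) = exp(-r*dt) * [p * V(k+1, i) + (1-p) * V(k+1, i+1)]; then take max(V_cont, immediate exercise) for American.
  V(2,0) = exp(-r*dt) * [p*6.989083 + (1-p)*1.287873] = 3.807486; exercise = 3.848545; V(2,0) = max -> 3.848545
  V(2,1) = exp(-r*dt) * [p*1.287873 + (1-p)*0.000000] = 0.570184; exercise = 0.000000; V(2,1) = max -> 0.570184
  V(2,2) = exp(-r*dt) * [p*0.000000 + (1-p)*0.000000] = 0.000000; exercise = 0.000000; V(2,2) = max -> 0.000000
  V(1,0) = exp(-r*dt) * [p*3.848545 + (1-p)*0.570184] = 2.019630; exercise = 1.287873; V(1,0) = max -> 2.019630
  V(1,1) = exp(-r*dt) * [p*0.570184 + (1-p)*0.000000] = 0.252439; exercise = 0.000000; V(1,1) = max -> 0.252439
  V(0,0) = exp(-r*dt) * [p*2.019630 + (1-p)*0.252439] = 1.033951; exercise = 0.000000; V(0,0) = max -> 1.033951


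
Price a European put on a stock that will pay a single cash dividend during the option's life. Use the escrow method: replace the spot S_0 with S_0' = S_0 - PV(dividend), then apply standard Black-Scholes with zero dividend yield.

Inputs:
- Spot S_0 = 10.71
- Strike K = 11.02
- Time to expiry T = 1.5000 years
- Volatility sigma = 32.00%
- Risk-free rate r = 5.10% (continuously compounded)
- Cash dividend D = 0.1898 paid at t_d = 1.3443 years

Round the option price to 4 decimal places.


Answer: Price = 1.4540

Derivation:
PV(D) = D * exp(-r * t_d) = 0.1898 * 0.93373809 = 0.17722349
S_0' = S_0 - PV(D) = 10.7100 - 0.17722349 = 10.53277651
d1 = (ln(S_0'/K) + (r + sigma^2/2)*T) / (sigma*sqrt(T)) = 0.27577214
d2 = d1 - sigma*sqrt(T) = -0.11614622
exp(-rT) = 0.92635291
N(-d1) = 0.39136154; N(-d2) = 0.54623167
P = K * exp(-rT) * N(-d2) - S_0' * N(-d1) = 11.0200 * 0.92635291 * 0.54623167 - 10.53277651 * 0.39136154 = 1.4540


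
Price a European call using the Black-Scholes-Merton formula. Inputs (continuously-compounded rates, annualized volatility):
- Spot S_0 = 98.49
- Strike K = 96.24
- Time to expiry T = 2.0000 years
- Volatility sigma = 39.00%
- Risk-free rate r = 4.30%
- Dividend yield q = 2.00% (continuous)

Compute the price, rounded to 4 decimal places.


Answer: Price = 23.1853

Derivation:
d1 = (ln(S/K) + (r - q + 0.5*sigma^2) * T) / (sigma * sqrt(T)) = 0.40107450
d2 = d1 - sigma * sqrt(T) = -0.15046879
exp(-rT) = 0.91759423; exp(-qT) = 0.96078944
C = S_0 * exp(-qT) * N(d1) - K * exp(-rT) * N(d2)
N(d1) = 0.65581736; N(d2) = 0.44019739
C = 98.4900 * 0.96078944 * 0.65581736 - 96.2400 * 0.91759423 * 0.44019739 = 23.1853


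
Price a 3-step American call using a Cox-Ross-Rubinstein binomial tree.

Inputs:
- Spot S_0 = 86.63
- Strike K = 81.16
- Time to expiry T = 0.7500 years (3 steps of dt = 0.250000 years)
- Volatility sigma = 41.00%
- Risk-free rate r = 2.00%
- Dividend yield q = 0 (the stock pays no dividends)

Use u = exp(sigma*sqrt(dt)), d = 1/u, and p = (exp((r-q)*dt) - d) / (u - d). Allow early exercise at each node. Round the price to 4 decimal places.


dt = T/N = 0.250000
u = exp(sigma*sqrt(dt)) = 1.227525; d = 1/u = 0.814647
p = (exp((r-q)*dt) - d) / (u - d) = 0.461069
Discount per step: exp(-r*dt) = 0.995012
Stock lattice S(k, i) with i counting down-moves:
  k=0: S(0,0) = 86.6300
  k=1: S(1,0) = 106.3405; S(1,1) = 70.5729
  k=2: S(2,0) = 130.5356; S(2,1) = 86.6300; S(2,2) = 57.4920
  k=3: S(3,0) = 160.2358; S(3,1) = 106.3405; S(3,2) = 70.5729; S(3,3) = 46.8357
Terminal payoffs V(N, i) = max(S_T - K, 0):
  V(3,0) = 79.075751; V(3,1) = 25.180496; V(3,2) = 0.000000; V(3,3) = 0.000000
Backward induction: V(k, i) = exp(-r*dt) * [p * V(k+1, i) + (1-p) * V(k+1, i+1)]; then take max(V_cont, immediate exercise) for American.
  V(2,0) = exp(-r*dt) * [p*79.075751 + (1-p)*25.180496] = 49.780412; exercise = 49.375625; V(2,0) = max -> 49.780412
  V(2,1) = exp(-r*dt) * [p*25.180496 + (1-p)*0.000000] = 11.552046; exercise = 5.470000; V(2,1) = max -> 11.552046
  V(2,2) = exp(-r*dt) * [p*0.000000 + (1-p)*0.000000] = 0.000000; exercise = 0.000000; V(2,2) = max -> 0.000000
  V(1,0) = exp(-r*dt) * [p*49.780412 + (1-p)*11.552046] = 29.032442; exercise = 25.180496; V(1,0) = max -> 29.032442
  V(1,1) = exp(-r*dt) * [p*11.552046 + (1-p)*0.000000] = 5.299727; exercise = 0.000000; V(1,1) = max -> 5.299727
  V(0,0) = exp(-r*dt) * [p*29.032442 + (1-p)*5.299727] = 16.161142; exercise = 5.470000; V(0,0) = max -> 16.161142

Answer: Price = V(0,0) = 16.1611


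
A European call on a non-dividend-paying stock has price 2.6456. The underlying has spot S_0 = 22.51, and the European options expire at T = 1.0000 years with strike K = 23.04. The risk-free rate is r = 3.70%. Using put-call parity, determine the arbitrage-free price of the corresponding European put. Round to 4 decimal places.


Put-call parity: C - P = S_0 * exp(-qT) - K * exp(-rT).
S_0 * exp(-qT) = 22.5100 * 1.00000000 = 22.51000000
K * exp(-rT) = 23.0400 * 0.96367614 = 22.20309816
P = C - S*exp(-qT) + K*exp(-rT)
P = 2.6456 - 22.51000000 + 22.20309816 = 2.3387

Answer: Put price = 2.3387


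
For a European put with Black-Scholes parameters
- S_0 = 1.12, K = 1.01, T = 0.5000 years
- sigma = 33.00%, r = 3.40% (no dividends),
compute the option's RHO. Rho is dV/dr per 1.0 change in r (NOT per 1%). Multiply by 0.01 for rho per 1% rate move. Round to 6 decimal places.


d1 = 0.6325535325; d2 = 0.3992082947
phi(d1) = 0.3266060681; exp(-qT) = 1.0000000000; exp(-rT) = 0.9831436846
N(-d2) = 0.3448698660
Rho = -K*T*exp(-rT)*N(-d2) = -1.0100 * 0.5000 * 0.9831436846 * 0.3448698660 = -0.171224

Answer: Rho = -0.171224


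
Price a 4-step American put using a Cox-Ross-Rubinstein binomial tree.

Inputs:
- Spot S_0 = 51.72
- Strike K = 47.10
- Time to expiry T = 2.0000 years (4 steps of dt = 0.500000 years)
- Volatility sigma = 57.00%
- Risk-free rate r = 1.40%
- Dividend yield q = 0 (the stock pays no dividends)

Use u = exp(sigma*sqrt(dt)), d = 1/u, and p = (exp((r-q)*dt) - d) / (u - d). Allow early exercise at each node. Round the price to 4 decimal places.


dt = T/N = 0.500000
u = exp(sigma*sqrt(dt)) = 1.496383; d = 1/u = 0.668278
p = (exp((r-q)*dt) - d) / (u - d) = 0.409062
Discount per step: exp(-r*dt) = 0.993024
Stock lattice S(k, i) with i counting down-moves:
  k=0: S(0,0) = 51.7200
  k=1: S(1,0) = 77.3929; S(1,1) = 34.5633
  k=2: S(2,0) = 115.8095; S(2,1) = 51.7200; S(2,2) = 23.0979
  k=3: S(3,0) = 173.2953; S(3,1) = 77.3929; S(3,2) = 34.5633; S(3,3) = 15.4358
  k=4: S(4,0) = 259.3162; S(4,1) = 115.8095; S(4,2) = 51.7200; S(4,3) = 23.0979; S(4,4) = 10.3154
Terminal payoffs V(N, i) = max(K - S_T, 0):
  V(4,0) = 0.000000; V(4,1) = 0.000000; V(4,2) = 0.000000; V(4,3) = 24.002074; V(4,4) = 36.784567
Backward induction: V(k, i) = exp(-r*dt) * [p * V(k+1, i) + (1-p) * V(k+1, i+1)]; then take max(V_cont, immediate exercise) for American.
  V(3,0) = exp(-r*dt) * [p*0.000000 + (1-p)*0.000000] = 0.000000; exercise = 0.000000; V(3,0) = max -> 0.000000
  V(3,1) = exp(-r*dt) * [p*0.000000 + (1-p)*0.000000] = 0.000000; exercise = 0.000000; V(3,1) = max -> 0.000000
  V(3,2) = exp(-r*dt) * [p*0.000000 + (1-p)*24.002074] = 14.084792; exercise = 12.536656; V(3,2) = max -> 14.084792
  V(3,3) = exp(-r*dt) * [p*24.002074 + (1-p)*36.784567] = 31.335613; exercise = 31.664162; V(3,3) = max -> 31.664162
  V(2,0) = exp(-r*dt) * [p*0.000000 + (1-p)*0.000000] = 0.000000; exercise = 0.000000; V(2,0) = max -> 0.000000
  V(2,1) = exp(-r*dt) * [p*0.000000 + (1-p)*14.084792] = 8.265176; exercise = 0.000000; V(2,1) = max -> 8.265176
  V(2,2) = exp(-r*dt) * [p*14.084792 + (1-p)*31.664162] = 24.302392; exercise = 24.002074; V(2,2) = max -> 24.302392
  V(1,0) = exp(-r*dt) * [p*0.000000 + (1-p)*8.265176] = 4.850135; exercise = 0.000000; V(1,0) = max -> 4.850135
  V(1,1) = exp(-r*dt) * [p*8.265176 + (1-p)*24.302392] = 17.618411; exercise = 12.536656; V(1,1) = max -> 17.618411
  V(0,0) = exp(-r*dt) * [p*4.850135 + (1-p)*17.618411] = 12.308926; exercise = 0.000000; V(0,0) = max -> 12.308926

Answer: Price = V(0,0) = 12.3089
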